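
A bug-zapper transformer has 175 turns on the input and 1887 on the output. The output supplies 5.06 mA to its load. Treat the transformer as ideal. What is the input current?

I_in ≈ 0.0546 A

For an ideal transformer I_in/I_out = N_out/N_in, so I_in = 0.00506 × 1887/175 = 0.0546 A.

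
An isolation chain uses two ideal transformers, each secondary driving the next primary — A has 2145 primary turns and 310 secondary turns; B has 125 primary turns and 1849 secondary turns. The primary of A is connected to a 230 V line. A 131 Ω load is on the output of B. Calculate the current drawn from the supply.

I_supply ≈ 8.02 A

Secondary of A: V = 230.00 × 310/2145 = 33.240 V.
Secondary of B: V = 33.240 × 1849/125 = 491.69 V.
I_load = 491.69/131 = 3.7533 A, so P_out = 491.69 × 3.7533 = 1845.5 W.
All ideal ⇒ P_in = P_out, so I_supply = 1845.5/230 = 8.02 A.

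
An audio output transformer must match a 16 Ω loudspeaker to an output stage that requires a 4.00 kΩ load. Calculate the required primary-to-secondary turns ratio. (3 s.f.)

N_p/N_s ≈ 15.8

Z_p/Z_s = (N_p/N_s)², so N_p/N_s = √(4000/16) = √250 = 15.8.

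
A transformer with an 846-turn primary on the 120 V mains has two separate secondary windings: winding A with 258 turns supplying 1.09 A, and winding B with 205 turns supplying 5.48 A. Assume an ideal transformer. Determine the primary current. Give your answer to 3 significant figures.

I_p ≈ 1.66 A

V_A = 120 × 258/846 = 36.596 V; V_B = 120 × 205/846 = 29.078 V.
P_out = V_A I_A + V_B I_B = 36.596×1.09 + 29.078×5.48 = 39.889 + 159.35 = 199.24 W.
Ideal ⇒ P_in = P_out, so I_p = P_out/V_p = 199.24/120 = 1.66 A.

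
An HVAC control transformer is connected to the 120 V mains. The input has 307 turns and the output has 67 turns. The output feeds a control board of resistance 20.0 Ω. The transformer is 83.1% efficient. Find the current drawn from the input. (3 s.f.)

V_out = 120 × 67/307 = 26.189 V.
I_out = V_out/R = 26.189/20.0 = 1.3094 A.
P_out = V_out I_out = 26.189 × 1.3094 = 34.293 W.
P_in = P_out/η = 34.293/0.831 = 41.267 W.
I_in = P_in/V_in = 41.267/120 = 0.344 A.

I_in ≈ 0.344 A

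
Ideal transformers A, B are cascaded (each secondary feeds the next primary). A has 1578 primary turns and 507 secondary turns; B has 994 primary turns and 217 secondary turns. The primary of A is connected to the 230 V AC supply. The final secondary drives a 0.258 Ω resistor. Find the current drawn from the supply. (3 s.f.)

After A: V = 230.00 × 507/1578 = 73.897 V.
After B: V = 73.897 × 217/994 = 16.133 V.
I_load = 16.133/0.258 = 62.529 A, so P_out = 16.133 × 62.529 = 1008.8 W.
All ideal ⇒ P_in = P_out, so I_supply = 1008.8/230 = 4.39 A.

I_supply ≈ 4.39 A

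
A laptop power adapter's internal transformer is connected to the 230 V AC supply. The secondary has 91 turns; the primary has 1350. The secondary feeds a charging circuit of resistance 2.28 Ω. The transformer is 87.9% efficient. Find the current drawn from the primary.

V_s = 230 × 91/1350 = 15.504 V.
I_s = V_s/R = 15.504/2.28 = 6.7999 A.
P_out = V_s I_s = 15.504 × 6.7999 = 105.42 W.
P_in = P_out/η = 105.42/0.879 = 119.94 W.
I_p = P_in/V_p = 119.94/230 = 0.521 A.

I_p ≈ 0.521 A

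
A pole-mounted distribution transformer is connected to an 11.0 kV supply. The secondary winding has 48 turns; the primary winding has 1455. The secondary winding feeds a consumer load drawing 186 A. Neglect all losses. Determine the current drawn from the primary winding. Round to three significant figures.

For an ideal transformer I_p N_p = I_s N_s, so I_p = 186 × 48/1455 = 6.14 A.

I_p ≈ 6.14 A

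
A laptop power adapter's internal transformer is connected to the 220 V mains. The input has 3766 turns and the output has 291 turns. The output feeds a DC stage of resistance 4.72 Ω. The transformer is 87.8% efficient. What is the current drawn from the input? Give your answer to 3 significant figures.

I_in ≈ 0.317 A

V_out = 220 × 291/3766 = 16.999 V.
I_out = V_out/R = 16.999/4.72 = 3.6016 A.
P_out = V_out I_out = 16.999 × 3.6016 = 61.225 W.
P_in = P_out/η = 61.225/0.878 = 69.732 W.
I_in = P_in/V_in = 69.732/220 = 0.317 A.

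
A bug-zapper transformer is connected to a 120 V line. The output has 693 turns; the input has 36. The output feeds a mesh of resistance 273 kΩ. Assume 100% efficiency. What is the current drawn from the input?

V_out = V_in × N_out/N_in = 120 × 693/36 = 2310.0 V.
I_out = V_out/R = 2310.0/273000 = 0.0084615 A.
For an ideal transformer I_in N_in = I_out N_out, so I_in = 0.0084615 × 693/36 = 0.163 A.

I_in ≈ 0.163 A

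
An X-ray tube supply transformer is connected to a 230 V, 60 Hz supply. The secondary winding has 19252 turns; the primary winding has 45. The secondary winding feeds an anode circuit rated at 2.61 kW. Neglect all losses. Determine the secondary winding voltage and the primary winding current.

V_s ≈ 98400 V, I_p ≈ 11.3 A

V_s = V_p × N_s/N_p = 230 × 19252/45 = 98399 V.
I_s = P/V_s = 2610/98399 = 0.026525 A.
I_p = I_s × N_s/N_p = 0.026525 × 19252/45 = 11.3 A.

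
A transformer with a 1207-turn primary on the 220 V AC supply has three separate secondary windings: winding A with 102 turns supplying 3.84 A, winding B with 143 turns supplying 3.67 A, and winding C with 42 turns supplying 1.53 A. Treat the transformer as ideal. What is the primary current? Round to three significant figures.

I_p ≈ 0.813 A

V_A = 220 × 102/1207 = 18.592 V; V_B = 220 × 143/1207 = 26.065 V; V_C = 220 × 42/1207 = 7.6553 V.
P_out = V_A I_A + V_B I_B + V_C I_C = 18.592×3.84 + 26.065×3.67 + 7.6553×1.53 = 71.392 + 95.657 + 11.713 = 178.76 W.
Ideal ⇒ P_in = P_out, so I_p = P_out/V_p = 178.76/220 = 0.813 A.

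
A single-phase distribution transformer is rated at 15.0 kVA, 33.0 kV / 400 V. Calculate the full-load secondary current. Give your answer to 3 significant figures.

I_s ≈ 37.5 A

I_s = S/V_s = 15000/400 = 37.5 A.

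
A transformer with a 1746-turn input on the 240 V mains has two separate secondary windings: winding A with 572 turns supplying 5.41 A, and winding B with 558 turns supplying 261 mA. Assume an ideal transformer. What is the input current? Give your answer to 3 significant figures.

I_in ≈ 1.86 A

V_A = 240 × 572/1746 = 78.625 V; V_B = 240 × 558/1746 = 76.701 V.
P_out = V_A I_A + V_B I_B = 78.625×5.41 + 76.701×0.261 = 425.36 + 20.019 = 445.38 W.
Ideal ⇒ P_in = P_out, so I_in = P_out/V_in = 445.38/240 = 1.86 A.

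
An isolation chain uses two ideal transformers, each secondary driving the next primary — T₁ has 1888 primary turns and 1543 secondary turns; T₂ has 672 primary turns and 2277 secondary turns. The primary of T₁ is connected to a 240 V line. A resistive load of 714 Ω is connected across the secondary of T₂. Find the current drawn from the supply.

I_supply ≈ 2.58 A

After T₁: V = 240.00 × 1543/1888 = 196.14 V.
After T₂: V = 196.14 × 2277/672 = 664.61 V.
I_load = 664.61/714 = 0.93083 A, so P_out = 664.61 × 0.93083 = 618.64 W.
All ideal ⇒ P_in = P_out, so I_supply = 618.64/240 = 2.58 A.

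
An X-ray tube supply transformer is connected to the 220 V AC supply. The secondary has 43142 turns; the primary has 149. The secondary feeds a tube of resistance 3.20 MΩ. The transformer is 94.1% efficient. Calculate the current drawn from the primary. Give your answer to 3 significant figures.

V_s = 220 × 43142/149 = 63700 V.
I_s = V_s/R = 63700/(3.20×10^6) = 0.019906 A.
P_out = V_s I_s = 63700 × 0.019906 = 1268.0 W.
P_in = P_out/η = 1268.0/0.941 = 1347.5 W.
I_p = P_in/V_p = 1347.5/220 = 6.13 A.

I_p ≈ 6.13 A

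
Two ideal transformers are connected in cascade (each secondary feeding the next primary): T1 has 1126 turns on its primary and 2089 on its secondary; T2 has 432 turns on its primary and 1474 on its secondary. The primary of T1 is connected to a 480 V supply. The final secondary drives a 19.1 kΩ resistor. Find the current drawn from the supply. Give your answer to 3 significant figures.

After T1: V = 480.00 × 2089/1126 = 890.52 V.
After T2: V = 890.52 × 1474/432 = 3038.5 V.
I_load = 3038.5/19100 = 0.15908 A, so P_out = 3038.5 × 0.15908 = 483.37 W.
All ideal ⇒ P_in = P_out, so I_supply = 483.37/480 = 1.01 A.

I_supply ≈ 1.01 A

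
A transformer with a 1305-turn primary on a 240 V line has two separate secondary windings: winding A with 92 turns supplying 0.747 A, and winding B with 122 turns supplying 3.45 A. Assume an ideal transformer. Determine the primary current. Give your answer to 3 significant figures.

V_A = 240 × 92/1305 = 16.920 V; V_B = 240 × 122/1305 = 22.437 V.
P_out = V_A I_A + V_B I_B = 16.920×0.747 + 22.437×3.45 = 12.639 + 77.407 = 90.046 W.
Ideal ⇒ P_in = P_out, so I_p = P_out/V_p = 90.046/240 = 0.375 A.

I_p ≈ 0.375 A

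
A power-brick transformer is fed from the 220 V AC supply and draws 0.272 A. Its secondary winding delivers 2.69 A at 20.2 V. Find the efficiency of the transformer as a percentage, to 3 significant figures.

P_in = 220 × 0.272 = 59.8400 W.
P_out = 20.2 × 2.69 = 54.3380 W.
η = P_out/P_in = 54.3380/59.8400 = 0.908.

η ≈ 90.8%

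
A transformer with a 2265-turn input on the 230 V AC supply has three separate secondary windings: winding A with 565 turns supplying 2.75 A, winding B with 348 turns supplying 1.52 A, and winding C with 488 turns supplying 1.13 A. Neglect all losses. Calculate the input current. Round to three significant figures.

I_in ≈ 1.16 A

V_A = 230 × 565/2265 = 57.373 V; V_B = 230 × 348/2265 = 35.338 V; V_C = 230 × 488/2265 = 49.554 V.
P_out = V_A I_A + V_B I_B + V_C I_C = 57.373×2.75 + 35.338×1.52 + 49.554×1.13 = 157.78 + 53.713 + 55.996 = 267.49 W.
Ideal ⇒ P_in = P_out, so I_in = P_out/V_in = 267.49/230 = 1.16 A.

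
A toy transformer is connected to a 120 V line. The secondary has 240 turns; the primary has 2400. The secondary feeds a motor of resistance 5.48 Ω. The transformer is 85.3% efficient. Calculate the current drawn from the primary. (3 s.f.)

I_p ≈ 0.257 A

V_s = 120 × 240/2400 = 12.000 V.
I_s = V_s/R = 12.000/5.48 = 2.1898 A.
P_out = V_s I_s = 12.000 × 2.1898 = 26.277 W.
P_in = P_out/η = 26.277/0.853 = 30.806 W.
I_p = P_in/V_p = 30.806/120 = 0.257 A.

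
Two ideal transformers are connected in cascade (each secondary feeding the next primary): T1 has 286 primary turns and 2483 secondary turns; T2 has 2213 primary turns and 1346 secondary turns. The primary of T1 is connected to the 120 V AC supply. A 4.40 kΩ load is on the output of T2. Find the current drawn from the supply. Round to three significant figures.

I_supply ≈ 0.760 A

Secondary of T1: V = 120.00 × 2483/286 = 1041.8 V.
Secondary of T2: V = 1041.8 × 1346/2213 = 633.66 V.
I_load = 633.66/4400 = 0.14401 A, so P_out = 633.66 × 0.14401 = 91.255 W.
All ideal ⇒ P_in = P_out, so I_supply = 91.255/120 = 0.760 A.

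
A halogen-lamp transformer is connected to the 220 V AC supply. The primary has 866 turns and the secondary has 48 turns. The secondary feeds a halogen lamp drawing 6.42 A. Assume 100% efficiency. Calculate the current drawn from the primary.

I_p ≈ 0.356 A

For an ideal transformer I_p N_p = I_s N_s, so I_p = 6.42 × 48/866 = 0.356 A.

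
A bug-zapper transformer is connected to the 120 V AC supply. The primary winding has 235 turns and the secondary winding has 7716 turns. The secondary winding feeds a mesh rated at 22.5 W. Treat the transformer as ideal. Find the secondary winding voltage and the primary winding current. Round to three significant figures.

V_s = V_p × N_s/N_p = 120 × 7716/235 = 3940.1 V.
I_s = P/V_s = 22.5/3940.1 = 0.0057105 A.
I_p = I_s × N_s/N_p = 0.0057105 × 7716/235 = 0.188 A.

V_s ≈ 3940 V, I_p ≈ 0.188 A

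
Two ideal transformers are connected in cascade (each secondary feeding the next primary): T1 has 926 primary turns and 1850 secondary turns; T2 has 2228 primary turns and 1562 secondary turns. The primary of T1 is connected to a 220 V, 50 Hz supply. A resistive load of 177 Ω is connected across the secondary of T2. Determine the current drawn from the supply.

After T1: V = 220.00 × 1850/926 = 439.52 V.
After T2: V = 439.52 × 1562/2228 = 308.14 V.
I_load = 308.14/177 = 1.7409 A, so P_out = 308.14 × 1.7409 = 536.45 W.
All ideal ⇒ P_in = P_out, so I_supply = 536.45/220 = 2.44 A.

I_supply ≈ 2.44 A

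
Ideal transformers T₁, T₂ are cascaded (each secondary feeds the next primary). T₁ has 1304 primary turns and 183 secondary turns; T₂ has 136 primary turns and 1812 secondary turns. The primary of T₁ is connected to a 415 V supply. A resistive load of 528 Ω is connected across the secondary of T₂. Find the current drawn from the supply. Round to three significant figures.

I_supply ≈ 2.75 A

Secondary of T₁: V = 415.00 × 183/1304 = 58.240 V.
Secondary of T₂: V = 58.240 × 1812/136 = 775.96 V.
I_load = 775.96/528 = 1.4696 A, so P_out = 775.96 × 1.4696 = 1140.4 W.
All ideal ⇒ P_in = P_out, so I_supply = 1140.4/415 = 2.75 A.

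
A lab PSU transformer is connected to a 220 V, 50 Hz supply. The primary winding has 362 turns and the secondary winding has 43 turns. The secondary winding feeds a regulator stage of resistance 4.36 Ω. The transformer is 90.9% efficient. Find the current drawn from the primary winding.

V_s = 220 × 43/362 = 26.133 V.
I_s = V_s/R = 26.133/4.36 = 5.9937 A.
P_out = V_s I_s = 26.133 × 5.9937 = 156.63 W.
P_in = P_out/η = 156.63/0.909 = 172.31 W.
I_p = P_in/V_p = 172.31/220 = 0.783 A.

I_p ≈ 0.783 A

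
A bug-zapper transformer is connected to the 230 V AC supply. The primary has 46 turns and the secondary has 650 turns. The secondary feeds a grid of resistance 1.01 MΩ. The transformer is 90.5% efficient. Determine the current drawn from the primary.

V_s = 230 × 650/46 = 3250.0 V.
I_s = V_s/R = 3250.0/(1.01×10^6) = 0.0032178 A.
P_out = V_s I_s = 3250.0 × 0.0032178 = 10.458 W.
P_in = P_out/η = 10.458/0.905 = 11.556 W.
I_p = P_in/V_p = 11.556/230 = 0.0502 A.

I_p ≈ 0.0502 A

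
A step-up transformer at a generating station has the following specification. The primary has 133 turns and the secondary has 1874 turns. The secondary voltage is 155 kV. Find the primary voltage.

V_p ≈ 11000 V

V_p/V_s = N_p/N_s, so V_p = 155000 × 133/1874 = 11000 V.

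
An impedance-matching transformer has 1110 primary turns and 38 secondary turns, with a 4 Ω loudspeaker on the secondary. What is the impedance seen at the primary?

Z_p ≈ 3410 Ω

Z_p = (N_p/N_s)² × Z_s = (1110/38)² × 4 = 3410 Ω.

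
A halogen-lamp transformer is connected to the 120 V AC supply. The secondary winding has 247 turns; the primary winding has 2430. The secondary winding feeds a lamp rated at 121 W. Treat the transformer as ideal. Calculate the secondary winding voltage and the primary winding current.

V_s = V_p × N_s/N_p = 120 × 247/2430 = 12.198 V.
I_s = P/V_s = 121/12.198 = 9.9200 A.
I_p = I_s × N_s/N_p = 9.9200 × 247/2430 = 1.01 A.

V_s ≈ 12.2 V, I_p ≈ 1.01 A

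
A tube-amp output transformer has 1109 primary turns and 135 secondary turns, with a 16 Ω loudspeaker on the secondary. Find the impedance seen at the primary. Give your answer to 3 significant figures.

Z_p = (N_p/N_s)² × Z_s = (1109/135)² × 16 = 1080 Ω.

Z_p ≈ 1080 Ω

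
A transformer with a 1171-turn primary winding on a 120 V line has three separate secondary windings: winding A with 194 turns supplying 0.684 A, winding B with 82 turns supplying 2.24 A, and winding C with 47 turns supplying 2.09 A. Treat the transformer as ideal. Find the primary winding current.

V_A = 120 × 194/1171 = 19.880 V; V_B = 120 × 82/1171 = 8.4031 V; V_C = 120 × 47/1171 = 4.8164 V.
P_out = V_A I_A + V_B I_B + V_C I_C = 19.880×0.684 + 8.4031×2.24 + 4.8164×2.09 = 13.598 + 18.823 + 10.066 = 42.487 W.
Ideal ⇒ P_in = P_out, so I_p = P_out/V_p = 42.487/120 = 0.354 A.

I_p ≈ 0.354 A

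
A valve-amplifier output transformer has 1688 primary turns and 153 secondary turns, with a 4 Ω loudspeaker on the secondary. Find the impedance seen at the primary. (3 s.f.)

Z_p ≈ 487 Ω

Z_p = (N_p/N_s)² × Z_s = (1688/153)² × 4 = 487 Ω.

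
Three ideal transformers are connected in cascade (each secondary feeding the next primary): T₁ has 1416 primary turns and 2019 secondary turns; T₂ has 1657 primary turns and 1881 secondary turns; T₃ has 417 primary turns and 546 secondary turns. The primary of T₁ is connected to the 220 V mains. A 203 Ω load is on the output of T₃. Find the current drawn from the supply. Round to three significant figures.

After T₁: V = 220.00 × 2019/1416 = 313.69 V.
After T₂: V = 313.69 × 1881/1657 = 356.09 V.
After T₃: V = 356.09 × 546/417 = 466.25 V.
I_load = 466.25/203 = 2.2968 A, so P_out = 466.25 × 2.2968 = 1070.9 W.
All ideal ⇒ P_in = P_out, so I_supply = 1070.9/220 = 4.87 A.

I_supply ≈ 4.87 A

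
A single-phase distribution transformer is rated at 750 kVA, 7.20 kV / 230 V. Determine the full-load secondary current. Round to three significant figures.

I_s = S/V_s = 750000/230 = 3260 A.

I_s ≈ 3260 A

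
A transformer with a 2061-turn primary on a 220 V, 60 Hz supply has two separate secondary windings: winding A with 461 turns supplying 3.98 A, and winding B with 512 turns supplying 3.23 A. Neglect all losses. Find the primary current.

I_p ≈ 1.69 A

V_A = 220 × 461/2061 = 49.209 V; V_B = 220 × 512/2061 = 54.653 V.
P_out = V_A I_A + V_B I_B = 49.209×3.98 + 54.653×3.23 = 195.85 + 176.53 = 372.38 W.
Ideal ⇒ P_in = P_out, so I_p = P_out/V_p = 372.38/220 = 1.69 A.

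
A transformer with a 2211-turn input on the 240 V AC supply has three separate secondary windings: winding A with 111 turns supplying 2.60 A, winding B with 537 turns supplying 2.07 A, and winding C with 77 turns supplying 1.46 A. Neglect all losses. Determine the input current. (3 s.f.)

I_in ≈ 0.684 A

V_A = 240 × 111/2211 = 12.049 V; V_B = 240 × 537/2211 = 58.290 V; V_C = 240 × 77/2211 = 8.3582 V.
P_out = V_A I_A + V_B I_B + V_C I_C = 12.049×2.60 + 58.290×2.07 + 8.3582×1.46 = 31.327 + 120.66 + 12.203 = 164.19 W.
Ideal ⇒ P_in = P_out, so I_in = P_out/V_in = 164.19/240 = 0.684 A.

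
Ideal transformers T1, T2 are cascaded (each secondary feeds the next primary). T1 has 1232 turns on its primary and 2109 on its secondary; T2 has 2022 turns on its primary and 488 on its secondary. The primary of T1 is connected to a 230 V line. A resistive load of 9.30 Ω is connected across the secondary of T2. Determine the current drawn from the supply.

Secondary of T1: V = 230.00 × 2109/1232 = 393.73 V.
Secondary of T2: V = 393.73 × 488/2022 = 95.024 V.
I_load = 95.024/9.30 = 10.218 A, so P_out = 95.024 × 10.218 = 970.92 W.
All ideal ⇒ P_in = P_out, so I_supply = 970.92/230 = 4.22 A.

I_supply ≈ 4.22 A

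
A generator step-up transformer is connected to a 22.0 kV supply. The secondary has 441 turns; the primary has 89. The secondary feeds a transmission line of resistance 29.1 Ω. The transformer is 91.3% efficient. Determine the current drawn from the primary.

V_s = 22000 × 441/89 = 109010 V.
I_s = V_s/R = 109010/29.1 = 3746.1 A.
P_out = V_s I_s = 109010 × 3746.1 = 4.0837×10^8 W.
P_in = P_out/η = 4.0837×10^8/0.913 = 4.4728×10^8 W.
I_p = P_in/V_p = 4.4728×10^8/22000 = 20300 A.

I_p ≈ 20300 A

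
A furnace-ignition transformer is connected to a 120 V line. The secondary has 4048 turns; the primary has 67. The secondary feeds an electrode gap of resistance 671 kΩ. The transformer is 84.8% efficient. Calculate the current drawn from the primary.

I_p ≈ 0.770 A

V_s = 120 × 4048/67 = 7250.1 V.
I_s = V_s/R = 7250.1/671000 = 0.010805 A.
P_out = V_s I_s = 7250.1 × 0.010805 = 78.338 W.
P_in = P_out/η = 78.338/0.848 = 92.379 W.
I_p = P_in/V_p = 92.379/120 = 0.770 A.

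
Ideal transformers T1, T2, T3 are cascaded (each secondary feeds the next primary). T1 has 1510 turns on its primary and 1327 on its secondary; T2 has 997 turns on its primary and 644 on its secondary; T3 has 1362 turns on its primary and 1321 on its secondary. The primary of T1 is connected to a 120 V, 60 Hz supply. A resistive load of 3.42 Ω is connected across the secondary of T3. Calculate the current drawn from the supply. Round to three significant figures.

After T1: V = 120.00 × 1327/1510 = 105.46 V.
After T2: V = 105.46 × 644/997 = 68.119 V.
After T3: V = 68.119 × 1321/1362 = 66.068 V.
I_load = 66.068/3.42 = 19.318 A, so P_out = 66.068 × 19.318 = 1276.3 W.
All ideal ⇒ P_in = P_out, so I_supply = 1276.3/120 = 10.6 A.

I_supply ≈ 10.6 A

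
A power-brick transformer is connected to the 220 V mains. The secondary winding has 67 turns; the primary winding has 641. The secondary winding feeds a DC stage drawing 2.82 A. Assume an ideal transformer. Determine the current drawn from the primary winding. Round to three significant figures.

I_p ≈ 0.295 A

For an ideal transformer I_p N_p = I_s N_s, so I_p = 2.82 × 67/641 = 0.295 A.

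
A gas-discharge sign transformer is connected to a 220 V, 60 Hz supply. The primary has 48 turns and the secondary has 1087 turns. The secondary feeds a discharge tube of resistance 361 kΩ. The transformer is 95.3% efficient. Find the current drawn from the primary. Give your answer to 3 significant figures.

I_p ≈ 0.328 A

V_s = 220 × 1087/48 = 4982.1 V.
I_s = V_s/R = 4982.1/361000 = 0.013801 A.
P_out = V_s I_s = 4982.1 × 0.013801 = 68.757 W.
P_in = P_out/η = 68.757/0.953 = 72.148 W.
I_p = P_in/V_p = 72.148/220 = 0.328 A.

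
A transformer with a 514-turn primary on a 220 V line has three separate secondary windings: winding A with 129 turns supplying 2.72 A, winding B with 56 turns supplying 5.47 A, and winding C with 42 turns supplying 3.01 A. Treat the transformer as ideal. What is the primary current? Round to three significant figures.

V_A = 220 × 129/514 = 55.214 V; V_B = 220 × 56/514 = 23.969 V; V_C = 220 × 42/514 = 17.977 V.
P_out = V_A I_A + V_B I_B + V_C I_C = 55.214×2.72 + 23.969×5.47 + 17.977×3.01 = 150.18 + 131.11 + 54.110 = 335.40 W.
Ideal ⇒ P_in = P_out, so I_p = P_out/V_p = 335.40/220 = 1.52 A.

I_p ≈ 1.52 A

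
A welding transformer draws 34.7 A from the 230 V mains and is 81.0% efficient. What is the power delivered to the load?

P_out ≈ 6460 W

P_in = V_in I_in = 230 × 34.7 = 7981.0 W.
P_out = η P_in = 0.810 × 7981.0 = 6460 W.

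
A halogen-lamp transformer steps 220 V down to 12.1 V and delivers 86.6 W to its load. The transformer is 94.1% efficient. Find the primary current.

P_in = P_out/η = 86.6/0.941 = 92.030 W.
I_p = P_in/V_p = 92.030/220 = 0.418 A.

I_p ≈ 0.418 A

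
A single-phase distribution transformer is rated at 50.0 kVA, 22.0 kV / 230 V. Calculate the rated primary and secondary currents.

I_p ≈ 2.27 A, I_s ≈ 217 A

I_p = S/V_p = 50000/22000 = 2.27 A.
I_s = S/V_s = 50000/230 = 217 A.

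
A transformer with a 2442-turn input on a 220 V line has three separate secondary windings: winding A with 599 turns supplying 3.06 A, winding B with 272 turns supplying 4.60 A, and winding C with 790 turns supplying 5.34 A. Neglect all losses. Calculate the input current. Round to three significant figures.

I_in ≈ 2.99 A

V_A = 220 × 599/2442 = 53.964 V; V_B = 220 × 272/2442 = 24.505 V; V_C = 220 × 790/2442 = 71.171 V.
P_out = V_A I_A + V_B I_B + V_C I_C = 53.964×3.06 + 24.505×4.60 + 71.171×5.34 = 165.13 + 112.72 + 380.05 = 657.90 W.
Ideal ⇒ P_in = P_out, so I_in = P_out/V_in = 657.90/220 = 2.99 A.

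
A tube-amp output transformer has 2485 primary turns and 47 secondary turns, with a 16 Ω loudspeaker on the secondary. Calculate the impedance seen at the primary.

Z_p ≈ 44700 Ω

Z_p = (N_p/N_s)² × Z_s = (2485/47)² × 16 = 44700 Ω.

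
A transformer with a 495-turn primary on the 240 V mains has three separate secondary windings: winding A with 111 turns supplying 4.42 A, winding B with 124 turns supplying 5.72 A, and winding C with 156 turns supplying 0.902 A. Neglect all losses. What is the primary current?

V_A = 240 × 111/495 = 53.818 V; V_B = 240 × 124/495 = 60.121 V; V_C = 240 × 156/495 = 75.636 V.
P_out = V_A I_A + V_B I_B + V_C I_C = 53.818×4.42 + 60.121×5.72 + 75.636×0.902 = 237.88 + 343.89 + 68.224 = 649.99 W.
Ideal ⇒ P_in = P_out, so I_p = P_out/V_p = 649.99/240 = 2.71 A.

I_p ≈ 2.71 A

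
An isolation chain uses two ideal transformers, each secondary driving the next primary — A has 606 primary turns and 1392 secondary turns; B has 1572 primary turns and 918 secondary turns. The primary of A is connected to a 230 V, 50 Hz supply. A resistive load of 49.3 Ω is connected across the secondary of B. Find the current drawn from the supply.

After A: V = 230.00 × 1392/606 = 528.32 V.
After B: V = 528.32 × 918/1572 = 308.52 V.
I_load = 308.52/49.3 = 6.2580 A, so P_out = 308.52 × 6.2580 = 1930.7 W.
All ideal ⇒ P_in = P_out, so I_supply = 1930.7/230 = 8.39 A.

I_supply ≈ 8.39 A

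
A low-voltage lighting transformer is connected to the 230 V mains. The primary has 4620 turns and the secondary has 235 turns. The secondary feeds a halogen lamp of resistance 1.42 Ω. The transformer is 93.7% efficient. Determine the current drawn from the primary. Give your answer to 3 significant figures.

I_p ≈ 0.447 A

V_s = 230 × 235/4620 = 11.699 V.
I_s = V_s/R = 11.699/1.42 = 8.2388 A.
P_out = V_s I_s = 11.699 × 8.2388 = 96.387 W.
P_in = P_out/η = 96.387/0.937 = 102.87 W.
I_p = P_in/V_p = 102.87/230 = 0.447 A.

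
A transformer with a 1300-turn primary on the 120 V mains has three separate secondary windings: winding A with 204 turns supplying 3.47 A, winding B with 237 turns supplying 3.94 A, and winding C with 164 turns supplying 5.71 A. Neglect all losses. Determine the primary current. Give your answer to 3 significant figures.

I_p ≈ 1.98 A

V_A = 120 × 204/1300 = 18.831 V; V_B = 120 × 237/1300 = 21.877 V; V_C = 120 × 164/1300 = 15.138 V.
P_out = V_A I_A + V_B I_B + V_C I_C = 18.831×3.47 + 21.877×3.94 + 15.138×5.71 = 65.343 + 86.195 + 86.441 = 237.98 W.
Ideal ⇒ P_in = P_out, so I_p = P_out/V_p = 237.98/120 = 1.98 A.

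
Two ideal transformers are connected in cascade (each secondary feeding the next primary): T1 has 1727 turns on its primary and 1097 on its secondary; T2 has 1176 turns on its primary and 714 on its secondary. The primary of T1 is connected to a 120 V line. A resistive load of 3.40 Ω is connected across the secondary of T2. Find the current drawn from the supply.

I_supply ≈ 5.25 A

Secondary of T1: V = 120.00 × 1097/1727 = 76.225 V.
Secondary of T2: V = 76.225 × 714/1176 = 46.279 V.
I_load = 46.279/3.40 = 13.612 A, so P_out = 46.279 × 13.612 = 629.93 W.
All ideal ⇒ P_in = P_out, so I_supply = 629.93/120 = 5.25 A.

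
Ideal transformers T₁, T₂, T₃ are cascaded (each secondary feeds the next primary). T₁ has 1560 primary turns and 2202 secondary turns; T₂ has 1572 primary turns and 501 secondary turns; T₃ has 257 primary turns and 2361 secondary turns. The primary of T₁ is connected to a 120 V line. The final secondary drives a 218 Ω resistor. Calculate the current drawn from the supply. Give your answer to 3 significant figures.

I_supply ≈ 9.40 A

Secondary of T₁: V = 120.00 × 2202/1560 = 169.38 V.
Secondary of T₂: V = 169.38 × 501/1572 = 53.983 V.
Secondary of T₃: V = 53.983 × 2361/257 = 495.93 V.
I_load = 495.93/218 = 2.2749 A, so P_out = 495.93 × 2.2749 = 1128.2 W.
All ideal ⇒ P_in = P_out, so I_supply = 1128.2/120 = 9.40 A.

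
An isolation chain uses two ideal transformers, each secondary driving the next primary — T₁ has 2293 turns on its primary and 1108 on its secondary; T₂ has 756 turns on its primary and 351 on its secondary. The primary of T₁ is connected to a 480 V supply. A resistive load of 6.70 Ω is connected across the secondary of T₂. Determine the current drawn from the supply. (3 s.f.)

Secondary of T₁: V = 480.00 × 1108/2293 = 231.94 V.
Secondary of T₂: V = 231.94 × 351/756 = 107.69 V.
I_load = 107.69/6.70 = 16.073 A, so P_out = 107.69 × 16.073 = 1730.8 W.
All ideal ⇒ P_in = P_out, so I_supply = 1730.8/480 = 3.61 A.

I_supply ≈ 3.61 A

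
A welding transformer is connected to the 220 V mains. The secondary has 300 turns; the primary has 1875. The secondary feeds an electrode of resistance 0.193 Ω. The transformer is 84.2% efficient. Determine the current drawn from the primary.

I_p ≈ 34.7 A

V_s = 220 × 300/1875 = 35.200 V.
I_s = V_s/R = 35.200/0.193 = 182.38 A.
P_out = V_s I_s = 35.200 × 182.38 = 6419.9 W.
P_in = P_out/η = 6419.9/0.842 = 7624.6 W.
I_p = P_in/V_p = 7624.6/220 = 34.7 A.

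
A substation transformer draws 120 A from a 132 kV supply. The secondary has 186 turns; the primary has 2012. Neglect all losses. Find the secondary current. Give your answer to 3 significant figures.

I_s/I_p = N_p/N_s, so I_s = 120 × 2012/186 = 1300 A.

I_s ≈ 1300 A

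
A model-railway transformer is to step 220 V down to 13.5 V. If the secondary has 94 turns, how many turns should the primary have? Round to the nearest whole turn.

N_p/N_s = V_p/V_s, so N_p = 94 × 220/13.5 = 1531.9 ≈ 1532 turns.

N_p = 1532 turns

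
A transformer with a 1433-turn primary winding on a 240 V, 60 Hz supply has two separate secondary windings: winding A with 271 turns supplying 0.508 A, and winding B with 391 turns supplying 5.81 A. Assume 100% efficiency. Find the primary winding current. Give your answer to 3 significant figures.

V_A = 240 × 271/1433 = 45.387 V; V_B = 240 × 391/1433 = 65.485 V.
P_out = V_A I_A + V_B I_B = 45.387×0.508 + 65.485×5.81 = 23.057 + 380.47 = 403.52 W.
Ideal ⇒ P_in = P_out, so I_p = P_out/V_p = 403.52/240 = 1.68 A.

I_p ≈ 1.68 A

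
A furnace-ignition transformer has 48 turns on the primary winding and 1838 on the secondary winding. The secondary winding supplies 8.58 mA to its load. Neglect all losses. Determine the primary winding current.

I_p ≈ 0.329 A

For an ideal transformer I_p/I_s = N_s/N_p, so I_p = 0.00858 × 1838/48 = 0.329 A.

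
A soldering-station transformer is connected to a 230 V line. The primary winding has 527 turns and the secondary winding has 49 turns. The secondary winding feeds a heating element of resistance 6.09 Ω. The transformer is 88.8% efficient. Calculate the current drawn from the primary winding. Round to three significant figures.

V_s = 230 × 49/527 = 21.385 V.
I_s = V_s/R = 21.385/6.09 = 3.5115 A.
P_out = V_s I_s = 21.385 × 3.5115 = 75.095 W.
P_in = P_out/η = 75.095/0.888 = 84.566 W.
I_p = P_in/V_p = 84.566/230 = 0.368 A.

I_p ≈ 0.368 A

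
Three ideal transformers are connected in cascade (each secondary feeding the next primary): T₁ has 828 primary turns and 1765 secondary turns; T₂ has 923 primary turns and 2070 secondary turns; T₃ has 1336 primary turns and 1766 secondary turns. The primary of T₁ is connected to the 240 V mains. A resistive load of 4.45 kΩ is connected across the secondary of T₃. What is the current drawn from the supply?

Secondary of T₁: V = 240.00 × 1765/828 = 511.59 V.
Secondary of T₂: V = 511.59 × 2070/923 = 1147.3 V.
Secondary of T₃: V = 1147.3 × 1766/1336 = 1516.6 V.
I_load = 1516.6/4450 = 0.34081 A, so P_out = 1516.6 × 0.34081 = 516.89 W.
All ideal ⇒ P_in = P_out, so I_supply = 516.89/240 = 2.15 A.

I_supply ≈ 2.15 A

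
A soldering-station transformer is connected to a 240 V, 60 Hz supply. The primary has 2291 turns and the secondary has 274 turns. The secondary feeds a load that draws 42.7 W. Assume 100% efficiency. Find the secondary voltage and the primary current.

V_s = V_p × N_s/N_p = 240 × 274/2291 = 28.704 V.
I_s = P/V_s = 42.7/28.704 = 1.4876 A.
I_p = I_s × N_s/N_p = 1.4876 × 274/2291 = 0.178 A.

V_s ≈ 28.7 V, I_p ≈ 0.178 A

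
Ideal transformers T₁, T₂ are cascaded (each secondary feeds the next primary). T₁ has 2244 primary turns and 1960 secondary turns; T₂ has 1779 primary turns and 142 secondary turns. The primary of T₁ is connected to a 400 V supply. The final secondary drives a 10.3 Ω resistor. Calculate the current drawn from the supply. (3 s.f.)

I_supply ≈ 0.189 A

Secondary of T₁: V = 400.00 × 1960/2244 = 349.38 V.
Secondary of T₂: V = 349.38 × 142/1779 = 27.887 V.
I_load = 27.887/10.3 = 2.7075 A, so P_out = 27.887 × 2.7075 = 75.505 W.
All ideal ⇒ P_in = P_out, so I_supply = 75.505/400 = 0.189 A.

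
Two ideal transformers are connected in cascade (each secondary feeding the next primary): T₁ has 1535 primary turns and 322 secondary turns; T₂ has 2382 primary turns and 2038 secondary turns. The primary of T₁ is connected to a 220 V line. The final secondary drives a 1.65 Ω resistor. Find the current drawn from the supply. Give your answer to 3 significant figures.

I_supply ≈ 4.29 A

Secondary of T₁: V = 220.00 × 322/1535 = 46.150 V.
Secondary of T₂: V = 46.150 × 2038/2382 = 39.485 V.
I_load = 39.485/1.65 = 23.930 A, so P_out = 39.485 × 23.930 = 944.89 W.
All ideal ⇒ P_in = P_out, so I_supply = 944.89/220 = 4.29 A.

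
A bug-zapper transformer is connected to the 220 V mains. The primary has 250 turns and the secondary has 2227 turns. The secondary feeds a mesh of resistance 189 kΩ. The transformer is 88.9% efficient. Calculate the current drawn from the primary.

I_p ≈ 0.104 A

V_s = 220 × 2227/250 = 1959.8 V.
I_s = V_s/R = 1959.8/189000 = 0.010369 A.
P_out = V_s I_s = 1959.8 × 0.010369 = 20.321 W.
P_in = P_out/η = 20.321/0.889 = 22.858 W.
I_p = P_in/V_p = 22.858/220 = 0.104 A.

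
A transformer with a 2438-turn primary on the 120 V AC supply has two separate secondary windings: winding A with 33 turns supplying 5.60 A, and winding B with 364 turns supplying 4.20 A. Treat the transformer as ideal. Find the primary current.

V_A = 120 × 33/2438 = 1.6243 V; V_B = 120 × 364/2438 = 17.916 V.
P_out = V_A I_A + V_B I_B = 1.6243×5.60 + 17.916×4.20 = 9.0960 + 75.249 = 84.345 W.
Ideal ⇒ P_in = P_out, so I_p = P_out/V_p = 84.345/120 = 0.703 A.

I_p ≈ 0.703 A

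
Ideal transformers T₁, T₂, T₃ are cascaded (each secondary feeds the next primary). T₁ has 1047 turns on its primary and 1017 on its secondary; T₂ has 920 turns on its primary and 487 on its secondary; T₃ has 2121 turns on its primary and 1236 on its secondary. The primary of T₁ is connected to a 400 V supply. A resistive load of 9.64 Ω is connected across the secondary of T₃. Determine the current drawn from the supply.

I_supply ≈ 3.73 A

After T₁: V = 400.00 × 1017/1047 = 388.54 V.
After T₂: V = 388.54 × 487/920 = 205.67 V.
After T₃: V = 205.67 × 1236/2121 = 119.85 V.
I_load = 119.85/9.64 = 12.433 A, so P_out = 119.85 × 12.433 = 1490.1 W.
All ideal ⇒ P_in = P_out, so I_supply = 1490.1/400 = 3.73 A.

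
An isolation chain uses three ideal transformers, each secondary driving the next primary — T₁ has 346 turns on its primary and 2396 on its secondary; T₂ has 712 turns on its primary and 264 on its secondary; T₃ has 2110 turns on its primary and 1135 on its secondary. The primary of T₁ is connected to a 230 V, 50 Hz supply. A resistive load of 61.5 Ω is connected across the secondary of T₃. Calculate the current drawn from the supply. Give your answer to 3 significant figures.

After T₁: V = 230.00 × 2396/346 = 1592.7 V.
After T₂: V = 1592.7 × 264/712 = 590.56 V.
After T₃: V = 590.56 × 1135/2110 = 317.67 V.
I_load = 317.67/61.5 = 5.1654 A, so P_out = 317.67 × 5.1654 = 1640.9 W.
All ideal ⇒ P_in = P_out, so I_supply = 1640.9/230 = 7.13 A.

I_supply ≈ 7.13 A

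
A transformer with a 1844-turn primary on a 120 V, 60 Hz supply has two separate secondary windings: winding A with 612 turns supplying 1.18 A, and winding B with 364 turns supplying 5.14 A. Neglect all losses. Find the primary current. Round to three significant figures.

V_A = 120 × 612/1844 = 39.826 V; V_B = 120 × 364/1844 = 23.688 V.
P_out = V_A I_A + V_B I_B = 39.826×1.18 + 23.688×5.14 = 46.995 + 121.75 = 168.75 W.
Ideal ⇒ P_in = P_out, so I_p = P_out/V_p = 168.75/120 = 1.41 A.

I_p ≈ 1.41 A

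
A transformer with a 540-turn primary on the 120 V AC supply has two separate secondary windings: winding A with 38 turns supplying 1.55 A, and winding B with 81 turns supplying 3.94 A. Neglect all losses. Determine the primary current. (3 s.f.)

I_p ≈ 0.700 A

V_A = 120 × 38/540 = 8.4444 V; V_B = 120 × 81/540 = 18.000 V.
P_out = V_A I_A + V_B I_B = 8.4444×1.55 + 18.000×3.94 = 13.089 + 70.920 = 84.009 W.
Ideal ⇒ P_in = P_out, so I_p = P_out/V_p = 84.009/120 = 0.700 A.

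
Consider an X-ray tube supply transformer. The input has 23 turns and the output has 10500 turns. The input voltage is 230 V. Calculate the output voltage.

V_out/V_in = N_out/N_in, so V_out = 230 × 10500/23 = 105000 V.

V_out ≈ 105000 V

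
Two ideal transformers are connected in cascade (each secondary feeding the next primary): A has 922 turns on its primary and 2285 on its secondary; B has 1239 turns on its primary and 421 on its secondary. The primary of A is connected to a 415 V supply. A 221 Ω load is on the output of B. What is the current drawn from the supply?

After A: V = 415.00 × 2285/922 = 1028.5 V.
After B: V = 1028.5 × 421/1239 = 349.47 V.
I_load = 349.47/221 = 1.5813 A, so P_out = 349.47 × 1.5813 = 552.63 W.
All ideal ⇒ P_in = P_out, so I_supply = 552.63/415 = 1.33 A.

I_supply ≈ 1.33 A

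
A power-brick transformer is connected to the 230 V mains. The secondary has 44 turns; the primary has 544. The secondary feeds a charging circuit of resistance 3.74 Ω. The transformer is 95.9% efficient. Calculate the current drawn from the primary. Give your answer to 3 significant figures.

V_s = 230 × 44/544 = 18.603 V.
I_s = V_s/R = 18.603/3.74 = 4.9740 A.
P_out = V_s I_s = 18.603 × 4.9740 = 92.532 W.
P_in = P_out/η = 92.532/0.959 = 96.488 W.
I_p = P_in/V_p = 96.488/230 = 0.420 A.

I_p ≈ 0.420 A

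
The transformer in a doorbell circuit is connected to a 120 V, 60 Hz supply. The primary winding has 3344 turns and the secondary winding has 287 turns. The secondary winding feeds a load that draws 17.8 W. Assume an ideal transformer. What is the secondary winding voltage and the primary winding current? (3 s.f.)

V_s ≈ 10.3 V, I_p ≈ 0.148 A

V_s = V_p × N_s/N_p = 120 × 287/3344 = 10.299 V.
I_s = P/V_s = 17.8/10.299 = 1.7283 A.
I_p = I_s × N_s/N_p = 1.7283 × 287/3344 = 0.148 A.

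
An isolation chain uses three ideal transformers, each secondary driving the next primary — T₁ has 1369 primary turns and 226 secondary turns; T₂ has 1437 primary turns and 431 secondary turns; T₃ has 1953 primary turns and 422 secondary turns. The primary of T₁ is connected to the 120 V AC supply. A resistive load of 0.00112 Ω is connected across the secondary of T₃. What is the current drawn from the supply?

I_supply ≈ 12.3 A

After T₁: V = 120.00 × 226/1369 = 19.810 V.
After T₂: V = 19.810 × 431/1437 = 5.9416 V.
After T₃: V = 5.9416 × 422/1953 = 1.2839 V.
I_load = 1.2839/0.00112 = 1146.3 A, so P_out = 1.2839 × 1146.3 = 1471.7 W.
All ideal ⇒ P_in = P_out, so I_supply = 1471.7/120 = 12.3 A.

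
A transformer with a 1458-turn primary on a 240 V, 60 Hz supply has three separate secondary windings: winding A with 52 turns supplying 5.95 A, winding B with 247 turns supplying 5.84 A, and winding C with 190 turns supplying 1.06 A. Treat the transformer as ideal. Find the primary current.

V_A = 240 × 52/1458 = 8.5597 V; V_B = 240 × 247/1458 = 40.658 V; V_C = 240 × 190/1458 = 31.276 V.
P_out = V_A I_A + V_B I_B + V_C I_C = 8.5597×5.95 + 40.658×5.84 + 31.276×1.06 = 50.930 + 237.45 + 33.152 = 321.53 W.
Ideal ⇒ P_in = P_out, so I_p = P_out/V_p = 321.53/240 = 1.34 A.

I_p ≈ 1.34 A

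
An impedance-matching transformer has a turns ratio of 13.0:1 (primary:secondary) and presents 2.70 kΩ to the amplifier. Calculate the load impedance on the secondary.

Z_s ≈ 16.0 Ω

Z_s = Z_p/(N_p/N_s)² = 2700/13.0² = 16.0 Ω.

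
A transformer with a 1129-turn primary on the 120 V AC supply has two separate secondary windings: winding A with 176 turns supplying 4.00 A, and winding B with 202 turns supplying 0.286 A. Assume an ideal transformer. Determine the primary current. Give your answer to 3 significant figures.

V_A = 120 × 176/1129 = 18.707 V; V_B = 120 × 202/1129 = 21.470 V.
P_out = V_A I_A + V_B I_B = 18.707×4.00 + 21.470×0.286 = 74.827 + 6.1405 = 80.968 W.
Ideal ⇒ P_in = P_out, so I_p = P_out/V_p = 80.968/120 = 0.675 A.

I_p ≈ 0.675 A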